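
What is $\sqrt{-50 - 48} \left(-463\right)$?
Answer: $- 3241 i \sqrt{2} \approx - 4583.5 i$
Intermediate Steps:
$\sqrt{-50 - 48} \left(-463\right) = \sqrt{-98} \left(-463\right) = 7 i \sqrt{2} \left(-463\right) = - 3241 i \sqrt{2}$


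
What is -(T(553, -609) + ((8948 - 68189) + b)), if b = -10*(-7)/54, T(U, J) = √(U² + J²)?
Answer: 1599472/27 - 7*√13810 ≈ 58417.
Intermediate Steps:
T(U, J) = √(J² + U²)
b = 35/27 (b = 70*(1/54) = 35/27 ≈ 1.2963)
-(T(553, -609) + ((8948 - 68189) + b)) = -(√((-609)² + 553²) + ((8948 - 68189) + 35/27)) = -(√(370881 + 305809) + (-59241 + 35/27)) = -(√676690 - 1599472/27) = -(7*√13810 - 1599472/27) = -(-1599472/27 + 7*√13810) = 1599472/27 - 7*√13810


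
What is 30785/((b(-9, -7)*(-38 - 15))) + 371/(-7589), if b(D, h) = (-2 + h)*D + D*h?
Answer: -236458837/57919248 ≈ -4.0826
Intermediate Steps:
b(D, h) = D*h + D*(-2 + h) (b(D, h) = D*(-2 + h) + D*h = D*h + D*(-2 + h))
30785/((b(-9, -7)*(-38 - 15))) + 371/(-7589) = 30785/(((2*(-9)*(-1 - 7))*(-38 - 15))) + 371/(-7589) = 30785/(((2*(-9)*(-8))*(-53))) + 371*(-1/7589) = 30785/((144*(-53))) - 371/7589 = 30785/(-7632) - 371/7589 = 30785*(-1/7632) - 371/7589 = -30785/7632 - 371/7589 = -236458837/57919248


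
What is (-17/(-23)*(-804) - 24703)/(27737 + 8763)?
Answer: -581837/839500 ≈ -0.69308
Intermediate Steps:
(-17/(-23)*(-804) - 24703)/(27737 + 8763) = (-17*(-1/23)*(-804) - 24703)/36500 = ((17/23)*(-804) - 24703)*(1/36500) = (-13668/23 - 24703)*(1/36500) = -581837/23*1/36500 = -581837/839500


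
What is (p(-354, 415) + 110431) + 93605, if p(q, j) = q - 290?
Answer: 203392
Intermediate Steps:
p(q, j) = -290 + q
(p(-354, 415) + 110431) + 93605 = ((-290 - 354) + 110431) + 93605 = (-644 + 110431) + 93605 = 109787 + 93605 = 203392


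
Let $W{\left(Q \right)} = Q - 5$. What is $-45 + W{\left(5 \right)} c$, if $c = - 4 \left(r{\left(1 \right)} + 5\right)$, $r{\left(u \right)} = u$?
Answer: $-45$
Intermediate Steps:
$W{\left(Q \right)} = -5 + Q$ ($W{\left(Q \right)} = Q - 5 = -5 + Q$)
$c = -24$ ($c = - 4 \left(1 + 5\right) = \left(-4\right) 6 = -24$)
$-45 + W{\left(5 \right)} c = -45 + \left(-5 + 5\right) \left(-24\right) = -45 + 0 \left(-24\right) = -45 + 0 = -45$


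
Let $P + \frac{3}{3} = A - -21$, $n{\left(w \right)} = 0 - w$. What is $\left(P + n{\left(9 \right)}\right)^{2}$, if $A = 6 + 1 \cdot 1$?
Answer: $324$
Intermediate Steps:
$n{\left(w \right)} = - w$
$A = 7$ ($A = 6 + 1 = 7$)
$P = 27$ ($P = -1 + \left(7 - -21\right) = -1 + \left(7 + 21\right) = -1 + 28 = 27$)
$\left(P + n{\left(9 \right)}\right)^{2} = \left(27 - 9\right)^{2} = 18^{2} = 324$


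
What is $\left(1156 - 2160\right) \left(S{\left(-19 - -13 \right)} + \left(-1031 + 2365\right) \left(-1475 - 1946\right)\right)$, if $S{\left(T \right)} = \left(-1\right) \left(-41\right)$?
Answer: $4581827292$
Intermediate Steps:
$S{\left(T \right)} = 41$
$\left(1156 - 2160\right) \left(S{\left(-19 - -13 \right)} + \left(-1031 + 2365\right) \left(-1475 - 1946\right)\right) = \left(1156 - 2160\right) \left(41 + \left(-1031 + 2365\right) \left(-1475 - 1946\right)\right) = - 1004 \left(41 + 1334 \left(-3421\right)\right) = - 1004 \left(41 - 4563614\right) = \left(-1004\right) \left(-4563573\right) = 4581827292$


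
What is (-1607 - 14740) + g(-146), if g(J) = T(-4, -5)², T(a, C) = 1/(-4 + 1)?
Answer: -147122/9 ≈ -16347.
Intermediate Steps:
T(a, C) = -⅓ (T(a, C) = 1/(-3) = -⅓)
g(J) = ⅑ (g(J) = (-⅓)² = ⅑)
(-1607 - 14740) + g(-146) = (-1607 - 14740) + ⅑ = -16347 + ⅑ = -147122/9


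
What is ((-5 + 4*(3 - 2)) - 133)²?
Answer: 17956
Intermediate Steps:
((-5 + 4*(3 - 2)) - 133)² = ((-5 + 4*1) - 133)² = ((-5 + 4) - 133)² = (-1 - 133)² = (-134)² = 17956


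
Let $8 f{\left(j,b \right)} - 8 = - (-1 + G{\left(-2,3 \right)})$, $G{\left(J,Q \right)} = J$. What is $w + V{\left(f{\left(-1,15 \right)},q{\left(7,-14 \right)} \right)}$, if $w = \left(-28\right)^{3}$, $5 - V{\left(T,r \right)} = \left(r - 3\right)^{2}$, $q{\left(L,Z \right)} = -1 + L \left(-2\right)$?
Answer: $-22271$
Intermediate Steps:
$f{\left(j,b \right)} = \frac{11}{8}$ ($f{\left(j,b \right)} = 1 + \frac{\left(-1\right) \left(-1 - 2\right)}{8} = 1 + \frac{\left(-1\right) \left(-3\right)}{8} = 1 + \frac{1}{8} \cdot 3 = 1 + \frac{3}{8} = \frac{11}{8}$)
$q{\left(L,Z \right)} = -1 - 2 L$
$V{\left(T,r \right)} = 5 - \left(-3 + r\right)^{2}$ ($V{\left(T,r \right)} = 5 - \left(r - 3\right)^{2} = 5 - \left(-3 + r\right)^{2}$)
$w = -21952$
$w + V{\left(f{\left(-1,15 \right)},q{\left(7,-14 \right)} \right)} = -21952 + \left(5 - \left(-3 - 15\right)^{2}\right) = -21952 + \left(5 - \left(-18\right)^{2}\right) = -21952 + \left(5 - 324\right) = -21952 - 319 = -22271$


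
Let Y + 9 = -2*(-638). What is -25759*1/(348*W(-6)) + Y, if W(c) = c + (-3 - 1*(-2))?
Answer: 3112171/2436 ≈ 1277.6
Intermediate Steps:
Y = 1267 (Y = -9 - 2*(-638) = -9 + 1276 = 1267)
W(c) = -1 + c (W(c) = c + (-3 + 2) = c - 1 = -1 + c)
-25759*1/(348*W(-6)) + Y = -25759*1/(348*(-1 - 6)) + 1267 = -25759/(-12*(-7)*(-29)) + 1267 = -25759/(84*(-29)) + 1267 = -25759/(-2436) + 1267 = -25759*(-1/2436) + 1267 = 25759/2436 + 1267 = 3112171/2436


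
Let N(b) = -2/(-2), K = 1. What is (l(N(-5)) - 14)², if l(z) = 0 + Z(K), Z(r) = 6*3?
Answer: 16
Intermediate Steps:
Z(r) = 18
N(b) = 1 (N(b) = -2*(-½) = 1)
l(z) = 18 (l(z) = 0 + 18 = 18)
(l(N(-5)) - 14)² = (18 - 14)² = 4² = 16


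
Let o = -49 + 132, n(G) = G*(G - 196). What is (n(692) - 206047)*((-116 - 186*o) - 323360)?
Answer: -46493917090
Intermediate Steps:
n(G) = G*(-196 + G)
o = 83
(n(692) - 206047)*((-116 - 186*o) - 323360) = (692*(-196 + 692) - 206047)*((-116 - 186*83) - 323360) = (692*496 - 206047)*((-116 - 15438) - 323360) = (343232 - 206047)*(-15554 - 323360) = 137185*(-338914) = -46493917090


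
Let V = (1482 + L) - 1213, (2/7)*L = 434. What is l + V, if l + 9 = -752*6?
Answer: -2733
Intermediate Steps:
L = 1519 (L = (7/2)*434 = 1519)
V = 1788 (V = (1482 + 1519) - 1213 = 3001 - 1213 = 1788)
l = -4521 (l = -9 - 752*6 = -9 - 4512 = -4521)
l + V = -4521 + 1788 = -2733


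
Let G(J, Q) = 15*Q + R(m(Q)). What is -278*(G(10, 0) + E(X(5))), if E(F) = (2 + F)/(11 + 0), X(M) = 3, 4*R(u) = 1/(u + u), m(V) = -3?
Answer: -15151/132 ≈ -114.78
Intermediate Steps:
R(u) = 1/(8*u) (R(u) = 1/(4*(u + u)) = 1/(4*((2*u))) = (1/(2*u))/4 = 1/(8*u))
E(F) = 2/11 + F/11 (E(F) = (2 + F)/11 = (2 + F)*(1/11) = 2/11 + F/11)
G(J, Q) = -1/24 + 15*Q (G(J, Q) = 15*Q + (⅛)/(-3) = 15*Q + (⅛)*(-⅓) = 15*Q - 1/24 = -1/24 + 15*Q)
-278*(G(10, 0) + E(X(5))) = -278*((-1/24 + 15*0) + (2/11 + (1/11)*3)) = -278*((-1/24 + 0) + (2/11 + 3/11)) = -278*(-1/24 + 5/11) = -278*109/264 = -15151/132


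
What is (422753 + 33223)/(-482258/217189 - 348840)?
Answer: -372304404/284829673 ≈ -1.3071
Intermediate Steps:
(422753 + 33223)/(-482258/217189 - 348840) = 455976/(-482258*1/217189 - 348840) = 455976/(-3626/1633 - 348840) = 455976/(-569659346/1633) = 455976*(-1633/569659346) = -372304404/284829673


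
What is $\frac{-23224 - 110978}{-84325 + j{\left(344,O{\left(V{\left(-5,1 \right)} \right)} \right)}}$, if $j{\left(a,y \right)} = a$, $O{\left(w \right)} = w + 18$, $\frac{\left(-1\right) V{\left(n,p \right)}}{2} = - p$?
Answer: $\frac{134202}{83981} \approx 1.598$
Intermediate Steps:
$V{\left(n,p \right)} = 2 p$ ($V{\left(n,p \right)} = - 2 \left(- p\right) = 2 p$)
$O{\left(w \right)} = 18 + w$
$\frac{-23224 - 110978}{-84325 + j{\left(344,O{\left(V{\left(-5,1 \right)} \right)} \right)}} = \frac{-23224 - 110978}{-84325 + 344} = - \frac{134202}{-83981} = \left(-134202\right) \left(- \frac{1}{83981}\right) = \frac{134202}{83981}$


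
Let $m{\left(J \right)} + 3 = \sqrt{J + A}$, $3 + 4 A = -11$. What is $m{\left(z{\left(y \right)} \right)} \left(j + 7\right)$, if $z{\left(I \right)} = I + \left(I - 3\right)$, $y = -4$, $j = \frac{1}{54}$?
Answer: $- \frac{379}{18} + \frac{379 i \sqrt{58}}{108} \approx -21.056 + 26.726 i$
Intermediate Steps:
$A = - \frac{7}{2}$ ($A = - \frac{3}{4} + \frac{1}{4} \left(-11\right) = - \frac{3}{4} - \frac{11}{4} = - \frac{7}{2} \approx -3.5$)
$j = \frac{1}{54} \approx 0.018519$
$z{\left(I \right)} = -3 + 2 I$ ($z{\left(I \right)} = I + \left(-3 + I\right) = -3 + 2 I$)
$m{\left(J \right)} = -3 + \sqrt{- \frac{7}{2} + J}$ ($m{\left(J \right)} = -3 + \sqrt{J - \frac{7}{2}} = -3 + \sqrt{- \frac{7}{2} + J}$)
$m{\left(z{\left(y \right)} \right)} \left(j + 7\right) = \left(-3 + \frac{\sqrt{-14 + 4 \left(-3 + 2 \left(-4\right)\right)}}{2}\right) \left(\frac{1}{54} + 7\right) = \left(-3 + \frac{\sqrt{-14 + 4 \left(-3 - 8\right)}}{2}\right) \frac{379}{54} = \left(-3 + \frac{\sqrt{-14 + 4 \left(-11\right)}}{2}\right) \frac{379}{54} = \left(-3 + \frac{\sqrt{-14 - 44}}{2}\right) \frac{379}{54} = \left(-3 + \frac{\sqrt{-58}}{2}\right) \frac{379}{54} = \left(-3 + \frac{i \sqrt{58}}{2}\right) \frac{379}{54} = - \frac{379}{18} + \frac{379 i \sqrt{58}}{108}$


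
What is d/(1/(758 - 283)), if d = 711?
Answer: 337725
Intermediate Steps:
d/(1/(758 - 283)) = 711/(1/(758 - 283)) = 711/(1/475) = 711*475 = 337725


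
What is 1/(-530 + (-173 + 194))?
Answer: -1/509 ≈ -0.0019646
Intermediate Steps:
1/(-530 + (-173 + 194)) = 1/(-530 + 21) = 1/(-509) = -1/509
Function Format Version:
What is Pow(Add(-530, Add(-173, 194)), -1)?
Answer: Rational(-1, 509) ≈ -0.0019646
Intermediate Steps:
Pow(Add(-530, Add(-173, 194)), -1) = Pow(Add(-530, 21), -1) = Pow(-509, -1) = Rational(-1, 509)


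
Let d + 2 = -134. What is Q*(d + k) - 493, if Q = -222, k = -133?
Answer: 59225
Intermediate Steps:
d = -136 (d = -2 - 134 = -136)
Q*(d + k) - 493 = -222*(-136 - 133) - 493 = -222*(-269) - 493 = 59718 - 493 = 59225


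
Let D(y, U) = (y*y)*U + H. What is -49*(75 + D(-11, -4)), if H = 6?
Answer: 19747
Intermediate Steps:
D(y, U) = 6 + U*y² (D(y, U) = (y*y)*U + 6 = y²*U + 6 = U*y² + 6 = 6 + U*y²)
-49*(75 + D(-11, -4)) = -49*(75 + (6 - 4*(-11)²)) = -49*(75 + (6 - 4*121)) = -49*(75 + (6 - 484)) = -49*(75 - 478) = -49*(-403) = 19747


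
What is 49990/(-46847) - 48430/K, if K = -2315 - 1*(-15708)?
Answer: -2938316280/627421871 ≈ -4.6832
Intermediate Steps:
K = 13393 (K = -2315 + 15708 = 13393)
49990/(-46847) - 48430/K = 49990/(-46847) - 48430/13393 = 49990*(-1/46847) - 48430*1/13393 = -49990/46847 - 48430/13393 = -2938316280/627421871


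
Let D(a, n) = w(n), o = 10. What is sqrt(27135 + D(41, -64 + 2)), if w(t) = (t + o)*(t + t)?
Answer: sqrt(33583) ≈ 183.26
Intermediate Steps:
w(t) = 2*t*(10 + t) (w(t) = (t + 10)*(t + t) = (10 + t)*(2*t) = 2*t*(10 + t))
D(a, n) = 2*n*(10 + n)
sqrt(27135 + D(41, -64 + 2)) = sqrt(27135 + 2*(-64 + 2)*(10 + (-64 + 2))) = sqrt(27135 + 2*(-62)*(10 - 62)) = sqrt(27135 + 2*(-62)*(-52)) = sqrt(27135 + 6448) = sqrt(33583)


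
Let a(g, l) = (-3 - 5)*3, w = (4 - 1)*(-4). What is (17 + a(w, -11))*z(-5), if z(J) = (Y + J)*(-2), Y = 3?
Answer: -28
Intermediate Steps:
w = -12 (w = 3*(-4) = -12)
a(g, l) = -24 (a(g, l) = -8*3 = -24)
z(J) = -6 - 2*J (z(J) = (3 + J)*(-2) = -6 - 2*J)
(17 + a(w, -11))*z(-5) = (17 - 24)*(-6 - 2*(-5)) = -7*(-6 + 10) = -7*4 = -28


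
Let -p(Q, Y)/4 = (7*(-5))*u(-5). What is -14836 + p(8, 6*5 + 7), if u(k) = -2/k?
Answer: -14780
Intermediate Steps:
p(Q, Y) = 56 (p(Q, Y) = -4*7*(-5)*(-2/(-5)) = -(-140)*(-2*(-1/5)) = -(-140)*2/5 = -4*(-14) = 56)
-14836 + p(8, 6*5 + 7) = -14836 + 56 = -14780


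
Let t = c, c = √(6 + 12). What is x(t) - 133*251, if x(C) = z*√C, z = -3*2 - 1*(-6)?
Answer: -33383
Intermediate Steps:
c = 3*√2 (c = √18 = 3*√2 ≈ 4.2426)
t = 3*√2 ≈ 4.2426
z = 0 (z = -6 + 6 = 0)
x(C) = 0 (x(C) = 0*√C = 0)
x(t) - 133*251 = 0 - 133*251 = 0 - 33383 = -33383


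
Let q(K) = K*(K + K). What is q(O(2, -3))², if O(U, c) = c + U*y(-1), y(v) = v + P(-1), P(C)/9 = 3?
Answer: 23059204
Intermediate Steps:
P(C) = 27 (P(C) = 9*3 = 27)
y(v) = 27 + v (y(v) = v + 27 = 27 + v)
O(U, c) = c + 26*U (O(U, c) = c + U*(27 - 1) = c + U*26 = c + 26*U)
q(K) = 2*K² (q(K) = K*(2*K) = 2*K²)
q(O(2, -3))² = (2*(-3 + 26*2)²)² = (2*(-3 + 52)²)² = (2*49²)² = (2*2401)² = 4802² = 23059204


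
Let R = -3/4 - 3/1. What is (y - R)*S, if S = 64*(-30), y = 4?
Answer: -14880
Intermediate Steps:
R = -15/4 (R = -3*¼ - 3*1 = -¾ - 3 = -15/4 ≈ -3.7500)
S = -1920
(y - R)*S = (4 - 1*(-15/4))*(-1920) = (4 + 15/4)*(-1920) = (31/4)*(-1920) = -14880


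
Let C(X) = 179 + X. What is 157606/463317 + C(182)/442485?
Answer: 23301849449/68336940915 ≈ 0.34098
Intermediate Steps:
157606/463317 + C(182)/442485 = 157606/463317 + (179 + 182)/442485 = 157606*(1/463317) + 361*(1/442485) = 157606/463317 + 361/442485 = 23301849449/68336940915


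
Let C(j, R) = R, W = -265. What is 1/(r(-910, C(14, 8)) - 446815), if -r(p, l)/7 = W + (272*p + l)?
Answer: 1/1287624 ≈ 7.7662e-7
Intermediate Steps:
r(p, l) = 1855 - 1904*p - 7*l (r(p, l) = -7*(-265 + (272*p + l)) = -7*(-265 + (l + 272*p)) = -7*(-265 + l + 272*p) = 1855 - 1904*p - 7*l)
1/(r(-910, C(14, 8)) - 446815) = 1/((1855 - 1904*(-910) - 7*8) - 446815) = 1/((1855 + 1732640 - 56) - 446815) = 1/(1734439 - 446815) = 1/1287624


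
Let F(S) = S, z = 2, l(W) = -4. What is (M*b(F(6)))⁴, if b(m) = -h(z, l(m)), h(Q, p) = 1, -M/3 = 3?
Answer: 6561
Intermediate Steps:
M = -9 (M = -3*3 = -9)
b(m) = -1 (b(m) = -1*1 = -1)
(M*b(F(6)))⁴ = (-9*(-1))⁴ = 9⁴ = 6561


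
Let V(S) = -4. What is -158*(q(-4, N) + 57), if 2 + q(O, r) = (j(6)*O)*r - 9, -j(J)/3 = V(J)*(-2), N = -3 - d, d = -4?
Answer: -22436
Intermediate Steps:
N = 1 (N = -3 - 1*(-4) = -3 + 4 = 1)
j(J) = -24 (j(J) = -(-12)*(-2) = -3*8 = -24)
q(O, r) = -11 - 24*O*r (q(O, r) = -2 + ((-24*O)*r - 9) = -2 + (-24*O*r - 9) = -2 + (-9 - 24*O*r) = -11 - 24*O*r)
-158*(q(-4, N) + 57) = -158*((-11 - 24*(-4)*1) + 57) = -158*((-11 + 96) + 57) = -158*(85 + 57) = -158*142 = -22436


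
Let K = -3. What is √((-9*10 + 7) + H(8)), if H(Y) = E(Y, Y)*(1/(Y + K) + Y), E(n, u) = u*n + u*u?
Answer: 3*√2685/5 ≈ 31.090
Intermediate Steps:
E(n, u) = u² + n*u (E(n, u) = n*u + u² = u² + n*u)
H(Y) = 2*Y²*(Y + 1/(-3 + Y)) (H(Y) = (Y*(Y + Y))*(1/(Y - 3) + Y) = (Y*(2*Y))*(1/(-3 + Y) + Y) = (2*Y²)*(Y + 1/(-3 + Y)) = 2*Y²*(Y + 1/(-3 + Y)))
√((-9*10 + 7) + H(8)) = √((-9*10 + 7) + 2*8²*(1 + 8² - 3*8)/(-3 + 8)) = √((-90 + 7) + 2*64*(1 + 64 - 24)/5) = √(-83 + 2*64*(⅕)*41) = √(-83 + 5248/5) = √(4833/5) = 3*√2685/5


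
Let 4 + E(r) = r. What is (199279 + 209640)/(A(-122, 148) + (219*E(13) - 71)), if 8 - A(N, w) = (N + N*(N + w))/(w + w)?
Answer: 60520012/284031 ≈ 213.08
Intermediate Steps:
E(r) = -4 + r
A(N, w) = 8 - (N + N*(N + w))/(2*w) (A(N, w) = 8 - (N + N*(N + w))/(w + w) = 8 - (N + N*(N + w))/(2*w))
(199279 + 209640)/(A(-122, 148) + (219*E(13) - 71)) = (199279 + 209640)/((1/2)*(-1*(-122) - 1*(-122)**2 - 1*148*(-16 - 122))/148 + (219*(-4 + 13) - 71)) = 408919/((1/2)*(1/148)*(122 - 1*14884 - 1*148*(-138)) + (219*9 - 71)) = 408919/((1/2)*(1/148)*(122 - 14884 + 20424) + (1971 - 71)) = 408919/((1/2)*(1/148)*5662 + 1900) = 408919/(2831/148 + 1900) = 408919/(284031/148) = 408919*(148/284031) = 60520012/284031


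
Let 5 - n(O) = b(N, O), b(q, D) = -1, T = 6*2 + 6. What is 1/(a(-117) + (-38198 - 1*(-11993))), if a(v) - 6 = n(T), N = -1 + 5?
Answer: -1/26193 ≈ -3.8178e-5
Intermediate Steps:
T = 18 (T = 12 + 6 = 18)
N = 4
n(O) = 6 (n(O) = 5 - 1*(-1) = 5 + 1 = 6)
a(v) = 12 (a(v) = 6 + 6 = 12)
1/(a(-117) + (-38198 - 1*(-11993))) = 1/(12 + (-38198 - 1*(-11993))) = 1/(12 + (-38198 + 11993)) = 1/(12 - 26205) = 1/(-26193) = -1/26193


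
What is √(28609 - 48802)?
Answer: I*√20193 ≈ 142.1*I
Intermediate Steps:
√(28609 - 48802) = √(-20193) = I*√20193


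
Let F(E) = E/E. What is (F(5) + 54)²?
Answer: 3025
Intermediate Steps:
F(E) = 1
(F(5) + 54)² = (1 + 54)² = 55² = 3025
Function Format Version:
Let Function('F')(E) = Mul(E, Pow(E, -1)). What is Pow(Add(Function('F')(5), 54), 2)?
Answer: 3025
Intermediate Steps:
Function('F')(E) = 1
Pow(Add(Function('F')(5), 54), 2) = Pow(Add(1, 54), 2) = Pow(55, 2) = 3025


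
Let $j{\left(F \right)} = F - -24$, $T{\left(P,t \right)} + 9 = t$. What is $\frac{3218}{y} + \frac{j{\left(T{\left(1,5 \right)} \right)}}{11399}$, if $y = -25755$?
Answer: $- \frac{36166882}{293581245} \approx -0.12319$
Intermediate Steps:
$T{\left(P,t \right)} = -9 + t$
$j{\left(F \right)} = 24 + F$ ($j{\left(F \right)} = F + 24 = 24 + F$)
$\frac{3218}{y} + \frac{j{\left(T{\left(1,5 \right)} \right)}}{11399} = \frac{3218}{-25755} + \frac{24 + \left(-9 + 5\right)}{11399} = 3218 \left(- \frac{1}{25755}\right) + \left(24 - 4\right) \frac{1}{11399} = - \frac{3218}{25755} + 20 \cdot \frac{1}{11399} = - \frac{3218}{25755} + \frac{20}{11399} = - \frac{36166882}{293581245}$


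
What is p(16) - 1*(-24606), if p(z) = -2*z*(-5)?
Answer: 24766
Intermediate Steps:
p(z) = 10*z
p(16) - 1*(-24606) = 10*16 - 1*(-24606) = 160 + 24606 = 24766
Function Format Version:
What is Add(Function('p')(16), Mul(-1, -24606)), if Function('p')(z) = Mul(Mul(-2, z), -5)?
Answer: 24766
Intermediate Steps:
Function('p')(z) = Mul(10, z)
Add(Function('p')(16), Mul(-1, -24606)) = Add(Mul(10, 16), Mul(-1, -24606)) = Add(160, 24606) = 24766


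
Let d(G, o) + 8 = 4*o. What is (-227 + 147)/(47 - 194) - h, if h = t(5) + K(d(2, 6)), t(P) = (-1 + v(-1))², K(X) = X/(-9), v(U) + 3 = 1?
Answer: -2945/441 ≈ -6.6780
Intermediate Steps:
v(U) = -2 (v(U) = -3 + 1 = -2)
d(G, o) = -8 + 4*o
K(X) = -X/9 (K(X) = X*(-⅑) = -X/9)
t(P) = 9 (t(P) = (-1 - 2)² = (-3)² = 9)
h = 65/9 (h = 9 - (-8 + 4*6)/9 = 9 - (-8 + 24)/9 = 9 - ⅑*16 = 9 - 16/9 = 65/9 ≈ 7.2222)
(-227 + 147)/(47 - 194) - h = (-227 + 147)/(47 - 194) - 1*65/9 = -80/(-147) - 65/9 = -80*(-1/147) - 65/9 = 80/147 - 65/9 = -2945/441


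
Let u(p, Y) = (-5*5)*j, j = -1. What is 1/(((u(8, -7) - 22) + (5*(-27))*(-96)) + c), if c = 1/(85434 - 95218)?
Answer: 9784/126829991 ≈ 7.7143e-5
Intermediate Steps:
u(p, Y) = 25 (u(p, Y) = -5*5*(-1) = -25*(-1) = 25)
c = -1/9784 (c = 1/(-9784) = -1/9784 ≈ -0.00010221)
1/(((u(8, -7) - 22) + (5*(-27))*(-96)) + c) = 1/(((25 - 22) + (5*(-27))*(-96)) - 1/9784) = 1/((3 - 135*(-96)) - 1/9784) = 1/((3 + 12960) - 1/9784) = 1/(12963 - 1/9784) = 1/(126829991/9784) = 9784/126829991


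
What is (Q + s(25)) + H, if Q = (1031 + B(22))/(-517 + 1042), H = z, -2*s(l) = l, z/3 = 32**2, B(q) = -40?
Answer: 3214457/1050 ≈ 3061.4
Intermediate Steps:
z = 3072 (z = 3*32**2 = 3*1024 = 3072)
s(l) = -l/2
H = 3072
Q = 991/525 (Q = (1031 - 40)/(-517 + 1042) = 991/525 ≈ 1.8876)
(Q + s(25)) + H = (991/525 - 1/2*25) + 3072 = (991/525 - 25/2) + 3072 = -11143/1050 + 3072 = 3214457/1050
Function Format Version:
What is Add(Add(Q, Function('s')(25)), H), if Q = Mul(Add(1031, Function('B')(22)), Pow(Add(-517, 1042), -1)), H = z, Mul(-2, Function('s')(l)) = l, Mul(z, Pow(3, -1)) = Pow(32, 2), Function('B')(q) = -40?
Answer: Rational(3214457, 1050) ≈ 3061.4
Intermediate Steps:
z = 3072 (z = Mul(3, Pow(32, 2)) = Mul(3, 1024) = 3072)
Function('s')(l) = Mul(Rational(-1, 2), l)
H = 3072
Q = Rational(991, 525) (Q = Mul(Add(1031, -40), Pow(Add(-517, 1042), -1)) = Mul(991, Pow(525, -1)) = Mul(991, Rational(1, 525)) = Rational(991, 525) ≈ 1.8876)
Add(Add(Q, Function('s')(25)), H) = Add(Add(Rational(991, 525), Mul(Rational(-1, 2), 25)), 3072) = Add(Add(Rational(991, 525), Rational(-25, 2)), 3072) = Add(Rational(-11143, 1050), 3072) = Rational(3214457, 1050)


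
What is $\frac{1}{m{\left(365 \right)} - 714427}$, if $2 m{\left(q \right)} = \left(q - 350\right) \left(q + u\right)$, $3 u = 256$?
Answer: $- \frac{2}{1422099} \approx -1.4064 \cdot 10^{-6}$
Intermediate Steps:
$u = \frac{256}{3}$ ($u = \frac{1}{3} \cdot 256 = \frac{256}{3} \approx 85.333$)
$m{\left(q \right)} = \frac{\left(-350 + q\right) \left(\frac{256}{3} + q\right)}{2}$ ($m{\left(q \right)} = \frac{\left(q - 350\right) \left(q + \frac{256}{3}\right)}{2} = \frac{\left(-350 + q\right) \left(\frac{256}{3} + q\right)}{2}$)
$\frac{1}{m{\left(365 \right)} - 714427} = \frac{1}{\left(- \frac{44800}{3} + \frac{365^{2}}{2} - \frac{144905}{3}\right) - 714427} = \frac{1}{\left(- \frac{44800}{3} + \frac{1}{2} \cdot 133225 - \frac{144905}{3}\right) - 714427} = \frac{1}{\left(- \frac{44800}{3} + \frac{133225}{2} - \frac{144905}{3}\right) - 714427} = \frac{1}{\frac{6755}{2} - 714427} = \frac{1}{- \frac{1422099}{2}} = - \frac{2}{1422099}$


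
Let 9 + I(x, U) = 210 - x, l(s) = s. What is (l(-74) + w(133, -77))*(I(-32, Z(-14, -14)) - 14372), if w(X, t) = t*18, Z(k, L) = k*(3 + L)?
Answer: 20642940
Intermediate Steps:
I(x, U) = 201 - x (I(x, U) = -9 + (210 - x) = 201 - x)
w(X, t) = 18*t
(l(-74) + w(133, -77))*(I(-32, Z(-14, -14)) - 14372) = (-74 + 18*(-77))*((201 - 1*(-32)) - 14372) = (-74 - 1386)*((201 + 32) - 14372) = -1460*(233 - 14372) = -1460*(-14139) = 20642940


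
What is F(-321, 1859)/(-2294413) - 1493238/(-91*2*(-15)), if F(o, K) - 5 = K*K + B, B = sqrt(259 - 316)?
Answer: -572589874679/1043957915 - I*sqrt(57)/2294413 ≈ -548.48 - 3.2905e-6*I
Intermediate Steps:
B = I*sqrt(57) (B = sqrt(-57) = I*sqrt(57) ≈ 7.5498*I)
F(o, K) = 5 + K**2 + I*sqrt(57) (F(o, K) = 5 + (K*K + I*sqrt(57)) = 5 + (K**2 + I*sqrt(57)) = 5 + K**2 + I*sqrt(57))
F(-321, 1859)/(-2294413) - 1493238/(-91*2*(-15)) = (5 + 1859**2 + I*sqrt(57))/(-2294413) - 1493238/(-91*2*(-15)) = (5 + 3455881 + I*sqrt(57))*(-1/2294413) - 1493238/((-182*(-15))) = (3455886 + I*sqrt(57))*(-1/2294413) - 1493238/2730 = (-3455886/2294413 - I*sqrt(57)/2294413) - 1493238*1/2730 = (-3455886/2294413 - I*sqrt(57)/2294413) - 248873/455 = -572589874679/1043957915 - I*sqrt(57)/2294413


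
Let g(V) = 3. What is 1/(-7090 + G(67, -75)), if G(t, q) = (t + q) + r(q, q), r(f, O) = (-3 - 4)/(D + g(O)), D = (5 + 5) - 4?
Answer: -9/63889 ≈ -0.00014087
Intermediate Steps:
D = 6 (D = 10 - 4 = 6)
r(f, O) = -7/9 (r(f, O) = (-3 - 4)/(6 + 3) = -7/9)
G(t, q) = -7/9 + q + t (G(t, q) = (t + q) - 7/9 = (q + t) - 7/9 = -7/9 + q + t)
1/(-7090 + G(67, -75)) = 1/(-7090 + (-7/9 - 75 + 67)) = 1/(-7090 - 79/9) = 1/(-63889/9) = -9/63889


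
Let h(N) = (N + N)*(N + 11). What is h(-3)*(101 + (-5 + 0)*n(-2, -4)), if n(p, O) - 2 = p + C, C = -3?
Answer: -5568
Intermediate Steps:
n(p, O) = -1 + p (n(p, O) = 2 + (p - 3) = 2 + (-3 + p) = -1 + p)
h(N) = 2*N*(11 + N) (h(N) = (2*N)*(11 + N) = 2*N*(11 + N))
h(-3)*(101 + (-5 + 0)*n(-2, -4)) = (2*(-3)*(11 - 3))*(101 + (-5 + 0)*(-1 - 2)) = (2*(-3)*8)*(101 - 5*(-3)) = -48*(101 + 15) = -48*116 = -5568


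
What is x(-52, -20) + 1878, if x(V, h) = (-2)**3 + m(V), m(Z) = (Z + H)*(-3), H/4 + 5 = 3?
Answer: 2050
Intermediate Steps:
H = -8 (H = -20 + 4*3 = -20 + 12 = -8)
m(Z) = 24 - 3*Z (m(Z) = (Z - 8)*(-3) = (-8 + Z)*(-3) = 24 - 3*Z)
x(V, h) = 16 - 3*V (x(V, h) = (-2)**3 + (24 - 3*V) = -8 + (24 - 3*V) = 16 - 3*V)
x(-52, -20) + 1878 = (16 - 3*(-52)) + 1878 = (16 + 156) + 1878 = 172 + 1878 = 2050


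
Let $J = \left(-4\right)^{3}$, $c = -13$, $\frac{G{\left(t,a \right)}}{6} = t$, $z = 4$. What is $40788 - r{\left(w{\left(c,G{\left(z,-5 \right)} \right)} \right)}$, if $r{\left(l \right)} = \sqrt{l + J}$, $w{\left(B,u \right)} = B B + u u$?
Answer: $40788 - \sqrt{681} \approx 40762.0$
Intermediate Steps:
$G{\left(t,a \right)} = 6 t$
$w{\left(B,u \right)} = B^{2} + u^{2}$
$J = -64$
$r{\left(l \right)} = \sqrt{-64 + l}$ ($r{\left(l \right)} = \sqrt{l - 64} = \sqrt{-64 + l}$)
$40788 - r{\left(w{\left(c,G{\left(z,-5 \right)} \right)} \right)} = 40788 - \sqrt{-64 + \left(\left(-13\right)^{2} + \left(6 \cdot 4\right)^{2}\right)} = 40788 - \sqrt{-64 + \left(169 + 24^{2}\right)} = 40788 - \sqrt{-64 + \left(169 + 576\right)} = 40788 - \sqrt{-64 + 745} = 40788 - \sqrt{681}$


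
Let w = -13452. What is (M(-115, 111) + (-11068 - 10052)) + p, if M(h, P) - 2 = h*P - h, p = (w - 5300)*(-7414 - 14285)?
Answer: 406865880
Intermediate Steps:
p = 406899648 (p = (-13452 - 5300)*(-7414 - 14285) = -18752*(-21699) = 406899648)
M(h, P) = 2 - h + P*h (M(h, P) = 2 + (h*P - h) = 2 + (P*h - h) = 2 + (-h + P*h) = 2 - h + P*h)
(M(-115, 111) + (-11068 - 10052)) + p = ((2 - 1*(-115) + 111*(-115)) + (-11068 - 10052)) + 406899648 = ((2 + 115 - 12765) - 21120) + 406899648 = (-12648 - 21120) + 406899648 = -33768 + 406899648 = 406865880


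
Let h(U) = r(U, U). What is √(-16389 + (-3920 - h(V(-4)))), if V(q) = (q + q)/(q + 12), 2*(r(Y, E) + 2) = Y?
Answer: I*√81226/2 ≈ 142.5*I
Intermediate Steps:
r(Y, E) = -2 + Y/2
V(q) = 2*q/(12 + q) (V(q) = (2*q)/(12 + q) = 2*q/(12 + q))
h(U) = -2 + U/2
√(-16389 + (-3920 - h(V(-4)))) = √(-16389 + (-3920 - (-2 + (2*(-4)/(12 - 4))/2))) = √(-16389 + (-3920 - (-2 + (2*(-4)/8)/2))) = √(-16389 + (-3920 - (-2 + (2*(-4)*(⅛))/2))) = √(-16389 + (-3920 - (-2 + (½)*(-1)))) = √(-16389 + (-3920 - (-2 - ½))) = √(-16389 + (-3920 - 1*(-5/2))) = √(-16389 + (-3920 + 5/2)) = √(-16389 - 7835/2) = √(-40613/2) = I*√81226/2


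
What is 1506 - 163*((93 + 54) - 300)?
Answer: 26445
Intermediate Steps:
1506 - 163*((93 + 54) - 300) = 1506 - 163*(147 - 300) = 1506 - 163*(-153) = 1506 + 24939 = 26445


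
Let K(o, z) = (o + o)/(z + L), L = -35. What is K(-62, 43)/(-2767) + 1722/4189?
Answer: 9659407/23181926 ≈ 0.41668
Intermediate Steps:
K(o, z) = 2*o/(-35 + z) (K(o, z) = (o + o)/(z - 35) = (2*o)/(-35 + z) = 2*o/(-35 + z))
K(-62, 43)/(-2767) + 1722/4189 = (2*(-62)/(-35 + 43))/(-2767) + 1722/4189 = (2*(-62)/8)*(-1/2767) + 1722*(1/4189) = (2*(-62)*(⅛))*(-1/2767) + 1722/4189 = -31/2*(-1/2767) + 1722/4189 = 31/5534 + 1722/4189 = 9659407/23181926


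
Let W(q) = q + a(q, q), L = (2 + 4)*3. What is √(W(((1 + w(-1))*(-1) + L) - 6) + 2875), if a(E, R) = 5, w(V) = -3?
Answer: √2894 ≈ 53.796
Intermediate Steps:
L = 18 (L = 6*3 = 18)
W(q) = 5 + q (W(q) = q + 5 = 5 + q)
√(W(((1 + w(-1))*(-1) + L) - 6) + 2875) = √((5 + (((1 - 3)*(-1) + 18) - 6)) + 2875) = √((5 + ((-2*(-1) + 18) - 6)) + 2875) = √((5 + ((2 + 18) - 6)) + 2875) = √((5 + (20 - 6)) + 2875) = √((5 + 14) + 2875) = √(19 + 2875) = √2894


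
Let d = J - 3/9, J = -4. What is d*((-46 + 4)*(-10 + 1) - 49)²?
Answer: -1407133/3 ≈ -4.6904e+5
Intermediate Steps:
d = -13/3 (d = -4 - 3/9 = -4 - 1*⅓ = -4 - ⅓ = -13/3 ≈ -4.3333)
d*((-46 + 4)*(-10 + 1) - 49)² = -13*((-46 + 4)*(-10 + 1) - 49)²/3 = -13*(-42*(-9) - 49)²/3 = -13*(378 - 49)²/3 = -13/3*329² = -13/3*108241 = -1407133/3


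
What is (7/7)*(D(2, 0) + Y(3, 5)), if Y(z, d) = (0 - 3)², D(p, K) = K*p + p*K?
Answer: 9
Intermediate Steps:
D(p, K) = 2*K*p (D(p, K) = K*p + K*p = 2*K*p)
Y(z, d) = 9 (Y(z, d) = (-3)² = 9)
(7/7)*(D(2, 0) + Y(3, 5)) = (7/7)*(2*0*2 + 9) = (7*(⅐))*(0 + 9) = 1*9 = 9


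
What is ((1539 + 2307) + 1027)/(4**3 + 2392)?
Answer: 4873/2456 ≈ 1.9841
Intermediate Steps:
((1539 + 2307) + 1027)/(4**3 + 2392) = (3846 + 1027)/(64 + 2392) = 4873/2456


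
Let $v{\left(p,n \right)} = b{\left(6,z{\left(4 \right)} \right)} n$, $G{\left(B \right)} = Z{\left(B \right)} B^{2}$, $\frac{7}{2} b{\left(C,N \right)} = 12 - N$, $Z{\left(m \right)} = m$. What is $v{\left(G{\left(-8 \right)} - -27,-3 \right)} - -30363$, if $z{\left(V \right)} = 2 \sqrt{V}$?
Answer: $\frac{212493}{7} \approx 30356.0$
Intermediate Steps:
$b{\left(C,N \right)} = \frac{24}{7} - \frac{2 N}{7}$ ($b{\left(C,N \right)} = \frac{2 \left(12 - N\right)}{7} = \frac{24}{7} - \frac{2 N}{7}$)
$G{\left(B \right)} = B^{3}$ ($G{\left(B \right)} = B B^{2} = B^{3}$)
$v{\left(p,n \right)} = \frac{16 n}{7}$ ($v{\left(p,n \right)} = \left(\frac{24}{7} - \frac{2 \cdot 2 \sqrt{4}}{7}\right) n = \left(\frac{24}{7} - \frac{2 \cdot 2 \cdot 2}{7}\right) n = \left(\frac{24}{7} - \frac{8}{7}\right) n = \frac{16 n}{7}$)
$v{\left(G{\left(-8 \right)} - -27,-3 \right)} - -30363 = \frac{16}{7} \left(-3\right) - -30363 = - \frac{48}{7} + 30363 = \frac{212493}{7}$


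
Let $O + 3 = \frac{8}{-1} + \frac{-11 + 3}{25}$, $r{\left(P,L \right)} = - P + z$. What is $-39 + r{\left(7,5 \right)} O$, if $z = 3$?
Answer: $\frac{157}{25} \approx 6.28$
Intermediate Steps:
$r{\left(P,L \right)} = 3 - P$ ($r{\left(P,L \right)} = - P + 3 = 3 - P$)
$O = - \frac{283}{25}$ ($O = -3 + \left(\frac{8}{-1} + \frac{-11 + 3}{25}\right) = -3 + \left(8 \left(-1\right) - \frac{8}{25}\right) = -3 - \frac{208}{25} = - \frac{283}{25} \approx -11.32$)
$-39 + r{\left(7,5 \right)} O = -39 + \left(3 - 7\right) \left(- \frac{283}{25}\right) = -39 - - \frac{1132}{25} = -39 + \frac{1132}{25} = \frac{157}{25}$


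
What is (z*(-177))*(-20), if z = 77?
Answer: 272580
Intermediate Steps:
(z*(-177))*(-20) = (77*(-177))*(-20) = -13629*(-20) = 272580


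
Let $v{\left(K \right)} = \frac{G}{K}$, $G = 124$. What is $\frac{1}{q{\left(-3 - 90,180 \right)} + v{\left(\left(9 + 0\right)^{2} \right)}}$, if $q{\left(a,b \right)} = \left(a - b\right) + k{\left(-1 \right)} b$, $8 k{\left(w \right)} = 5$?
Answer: $- \frac{162}{25753} \approx -0.0062905$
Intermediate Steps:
$k{\left(w \right)} = \frac{5}{8}$ ($k{\left(w \right)} = \frac{1}{8} \cdot 5 = \frac{5}{8}$)
$v{\left(K \right)} = \frac{124}{K}$
$q{\left(a,b \right)} = a - \frac{3 b}{8}$ ($q{\left(a,b \right)} = \left(a - b\right) + \frac{5 b}{8} = a - \frac{3 b}{8}$)
$\frac{1}{q{\left(-3 - 90,180 \right)} + v{\left(\left(9 + 0\right)^{2} \right)}} = \frac{1}{\left(\left(-3 - 90\right) - \frac{135}{2}\right) + \frac{124}{\left(9 + 0\right)^{2}}} = \frac{1}{\left(-93 - \frac{135}{2}\right) + \frac{124}{9^{2}}} = \frac{1}{- \frac{321}{2} + \frac{124}{81}} = \frac{1}{- \frac{25753}{162}} = - \frac{162}{25753}$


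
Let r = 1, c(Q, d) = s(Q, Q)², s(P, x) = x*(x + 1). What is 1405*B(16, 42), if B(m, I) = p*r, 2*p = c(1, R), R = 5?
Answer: 2810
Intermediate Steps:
s(P, x) = x*(1 + x)
c(Q, d) = Q²*(1 + Q)² (c(Q, d) = (Q*(1 + Q))² = Q²*(1 + Q)²)
p = 2 (p = (1²*(1 + 1)²)/2 = (1*2²)/2 = (1*4)/2 = (½)*4 = 2)
B(m, I) = 2 (B(m, I) = 2*1 = 2)
1405*B(16, 42) = 1405*2 = 2810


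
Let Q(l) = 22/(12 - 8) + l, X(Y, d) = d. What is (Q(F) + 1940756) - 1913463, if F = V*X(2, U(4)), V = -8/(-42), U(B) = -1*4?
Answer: 1146505/42 ≈ 27298.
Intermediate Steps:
U(B) = -4
V = 4/21 (V = -8*(-1/42) = 4/21 ≈ 0.19048)
F = -16/21 (F = (4/21)*(-4) = -16/21 ≈ -0.76190)
Q(l) = 11/2 + l (Q(l) = 22/4 + l = 22*(¼) + l = 11/2 + l)
(Q(F) + 1940756) - 1913463 = ((11/2 - 16/21) + 1940756) - 1913463 = (199/42 + 1940756) - 1913463 = 81511951/42 - 1913463 = 1146505/42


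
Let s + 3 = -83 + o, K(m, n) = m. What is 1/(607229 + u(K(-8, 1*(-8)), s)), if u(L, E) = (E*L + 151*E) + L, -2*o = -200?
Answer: 1/609223 ≈ 1.6414e-6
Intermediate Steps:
o = 100 (o = -1/2*(-200) = 100)
s = 14 (s = -3 + (-83 + 100) = -3 + 17 = 14)
u(L, E) = L + 151*E + E*L (u(L, E) = (151*E + E*L) + L = L + 151*E + E*L)
1/(607229 + u(K(-8, 1*(-8)), s)) = 1/(607229 + (-8 + 151*14 + 14*(-8))) = 1/(607229 + (-8 + 2114 - 112)) = 1/(607229 + 1994) = 1/609223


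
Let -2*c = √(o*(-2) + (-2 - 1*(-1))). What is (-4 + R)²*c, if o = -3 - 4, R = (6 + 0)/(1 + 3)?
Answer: -25*√13/8 ≈ -11.267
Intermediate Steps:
R = 3/2 (R = 6/4 = 6*(¼) = 3/2 ≈ 1.5000)
o = -7
c = -√13/2 (c = -√(-7*(-2) + (-2 - 1*(-1)))/2 = -√(14 + (-2 + 1))/2 = -√(14 - 1)/2 = -√13/2 ≈ -1.8028)
(-4 + R)²*c = (-4 + 3/2)²*(-√13/2) = (-5/2)²*(-√13/2) = 25*(-√13/2)/4 = -25*√13/8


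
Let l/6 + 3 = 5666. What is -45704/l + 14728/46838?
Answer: -410063992/397865391 ≈ -1.0307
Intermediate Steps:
l = 33978 (l = -18 + 6*5666 = -18 + 33996 = 33978)
-45704/l + 14728/46838 = -45704/33978 + 14728/46838 = -45704*1/33978 + 14728*(1/46838) = -22852/16989 + 7364/23419 = -410063992/397865391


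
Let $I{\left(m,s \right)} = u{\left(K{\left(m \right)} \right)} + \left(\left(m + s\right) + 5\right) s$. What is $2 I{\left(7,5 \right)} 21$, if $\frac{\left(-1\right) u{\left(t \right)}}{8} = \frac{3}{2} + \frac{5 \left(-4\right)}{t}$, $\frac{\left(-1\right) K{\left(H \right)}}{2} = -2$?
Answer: $4746$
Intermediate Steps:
$K{\left(H \right)} = 4$ ($K{\left(H \right)} = \left(-2\right) \left(-2\right) = 4$)
$u{\left(t \right)} = -12 + \frac{160}{t}$ ($u{\left(t \right)} = - 8 \left(\frac{3}{2} + \frac{5 \left(-4\right)}{t}\right) = - 8 \left(3 \cdot \frac{1}{2} - \frac{20}{t}\right) = - 8 \left(\frac{3}{2} - \frac{20}{t}\right) = -12 + \frac{160}{t}$)
$I{\left(m,s \right)} = 28 + s \left(5 + m + s\right)$ ($I{\left(m,s \right)} = \left(-12 + \frac{160}{4}\right) + \left(\left(m + s\right) + 5\right) s = \left(-12 + 160 \cdot \frac{1}{4}\right) + \left(5 + m + s\right) s = \left(-12 + 40\right) + s \left(5 + m + s\right) = 28 + s \left(5 + m + s\right)$)
$2 I{\left(7,5 \right)} 21 = 2 \left(28 + 5^{2} + 5 \cdot 5 + 7 \cdot 5\right) 21 = 2 \left(28 + 25 + 25 + 35\right) 21 = 2 \cdot 113 \cdot 21 = 226 \cdot 21 = 4746$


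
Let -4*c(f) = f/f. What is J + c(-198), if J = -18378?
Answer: -73513/4 ≈ -18378.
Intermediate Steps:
c(f) = -¼ (c(f) = -f/(4*f) = -¼*1 = -¼)
J + c(-198) = -18378 - ¼ = -73513/4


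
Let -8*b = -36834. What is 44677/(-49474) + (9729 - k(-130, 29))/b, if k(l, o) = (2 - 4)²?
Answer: 1101722291/911162658 ≈ 1.2091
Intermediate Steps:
b = 18417/4 (b = -⅛*(-36834) = 18417/4 ≈ 4604.3)
k(l, o) = 4 (k(l, o) = (-2)² = 4)
44677/(-49474) + (9729 - k(-130, 29))/b = 44677/(-49474) + (9729 - 1*4)/(18417/4) = 44677*(-1/49474) + (9729 - 4)*(4/18417) = -44677/49474 + 9725*(4/18417) = -44677/49474 + 38900/18417 = 1101722291/911162658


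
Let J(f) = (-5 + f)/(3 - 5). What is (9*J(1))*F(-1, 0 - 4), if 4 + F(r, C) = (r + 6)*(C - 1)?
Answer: -522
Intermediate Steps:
J(f) = 5/2 - f/2 (J(f) = (-5 + f)/(-2) = (-5 + f)*(-½) = 5/2 - f/2)
F(r, C) = -4 + (-1 + C)*(6 + r) (F(r, C) = -4 + (r + 6)*(C - 1) = -4 + (6 + r)*(-1 + C) = -4 + (-1 + C)*(6 + r))
(9*J(1))*F(-1, 0 - 4) = (9*(5/2 - ½*1))*(-10 - 1*(-1) + 6*(0 - 4) + (0 - 4)*(-1)) = (9*(5/2 - ½))*(-10 + 1 + 6*(-4) - 4*(-1)) = (9*2)*(-10 + 1 - 24 + 4) = 18*(-29) = -522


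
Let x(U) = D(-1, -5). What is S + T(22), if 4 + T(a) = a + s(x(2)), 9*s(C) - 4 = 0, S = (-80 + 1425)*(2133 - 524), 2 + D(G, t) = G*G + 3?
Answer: 19477111/9 ≈ 2.1641e+6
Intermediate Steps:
D(G, t) = 1 + G² (D(G, t) = -2 + (G*G + 3) = -2 + (G² + 3) = -2 + (3 + G²) = 1 + G²)
S = 2164105 (S = 1345*1609 = 2164105)
x(U) = 2 (x(U) = 1 + (-1)² = 1 + 1 = 2)
s(C) = 4/9 (s(C) = 4/9 + (⅑)*0 = 4/9 + 0 = 4/9)
T(a) = -32/9 + a (T(a) = -4 + (a + 4/9) = -4 + (4/9 + a) = -32/9 + a)
S + T(22) = 2164105 + (-32/9 + 22) = 2164105 + 166/9 = 19477111/9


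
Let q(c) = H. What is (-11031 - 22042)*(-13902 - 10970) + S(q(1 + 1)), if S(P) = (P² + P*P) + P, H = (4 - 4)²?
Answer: 822591656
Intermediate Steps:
H = 0 (H = 0² = 0)
q(c) = 0
S(P) = P + 2*P² (S(P) = (P² + P²) + P = 2*P² + P = P + 2*P²)
(-11031 - 22042)*(-13902 - 10970) + S(q(1 + 1)) = (-11031 - 22042)*(-13902 - 10970) + 0*(1 + 2*0) = -33073*(-24872) + 0*(1 + 0) = 822591656 + 0*1 = 822591656 + 0 = 822591656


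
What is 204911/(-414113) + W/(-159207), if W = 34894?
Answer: -6724760657/9418526913 ≈ -0.71399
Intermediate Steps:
204911/(-414113) + W/(-159207) = 204911/(-414113) + 34894/(-159207) = 204911*(-1/414113) + 34894*(-1/159207) = -29273/59159 - 34894/159207 = -6724760657/9418526913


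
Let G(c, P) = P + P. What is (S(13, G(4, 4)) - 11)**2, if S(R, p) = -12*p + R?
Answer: 8836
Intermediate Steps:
G(c, P) = 2*P
S(R, p) = R - 12*p
(S(13, G(4, 4)) - 11)**2 = ((13 - 24*4) - 11)**2 = ((13 - 12*8) - 11)**2 = ((13 - 96) - 11)**2 = (-83 - 11)**2 = (-94)**2 = 8836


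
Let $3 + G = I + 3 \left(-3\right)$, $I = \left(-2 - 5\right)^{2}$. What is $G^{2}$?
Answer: $1369$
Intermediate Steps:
$I = 49$ ($I = \left(-7\right)^{2} = 49$)
$G = 37$ ($G = -3 + \left(49 + 3 \left(-3\right)\right) = -3 + \left(49 - 9\right) = -3 + 40 = 37$)
$G^{2} = 37^{2} = 1369$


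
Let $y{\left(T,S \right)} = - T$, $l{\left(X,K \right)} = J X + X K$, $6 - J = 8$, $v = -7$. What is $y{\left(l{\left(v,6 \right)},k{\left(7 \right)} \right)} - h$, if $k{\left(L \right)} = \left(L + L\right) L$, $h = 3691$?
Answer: $-3663$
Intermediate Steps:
$k{\left(L \right)} = 2 L^{2}$ ($k{\left(L \right)} = 2 L L = 2 L^{2}$)
$J = -2$ ($J = 6 - 8 = -2$)
$l{\left(X,K \right)} = - 2 X + K X$ ($l{\left(X,K \right)} = - 2 X + X K = - 2 X + K X$)
$y{\left(l{\left(v,6 \right)},k{\left(7 \right)} \right)} - h = - \left(-7\right) \left(-2 + 6\right) - 3691 = - \left(-7\right) 4 - 3691 = \left(-1\right) \left(-28\right) - 3691 = 28 - 3691 = -3663$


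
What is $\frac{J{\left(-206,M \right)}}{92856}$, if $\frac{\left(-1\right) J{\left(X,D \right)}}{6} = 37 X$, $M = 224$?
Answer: $\frac{3811}{7738} \approx 0.4925$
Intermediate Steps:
$J{\left(X,D \right)} = - 222 X$ ($J{\left(X,D \right)} = - 6 \cdot 37 X = - 222 X$)
$\frac{J{\left(-206,M \right)}}{92856} = \frac{\left(-222\right) \left(-206\right)}{92856} = 45732 \cdot \frac{1}{92856} = \frac{3811}{7738}$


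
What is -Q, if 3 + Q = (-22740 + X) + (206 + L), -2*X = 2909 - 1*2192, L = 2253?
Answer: 41285/2 ≈ 20643.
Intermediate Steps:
X = -717/2 (X = -(2909 - 1*2192)/2 = -(2909 - 2192)/2 = -1/2*717 = -717/2 ≈ -358.50)
Q = -41285/2 (Q = -3 + ((-22740 - 717/2) + (206 + 2253)) = -3 + (-46197/2 + 2459) = -3 - 41279/2 = -41285/2 ≈ -20643.)
-Q = -1*(-41285/2) = 41285/2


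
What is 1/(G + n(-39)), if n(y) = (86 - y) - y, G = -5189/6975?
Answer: 6975/1138711 ≈ 0.0061253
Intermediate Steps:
G = -5189/6975 (G = -5189*1/6975 = -5189/6975 ≈ -0.74394)
n(y) = 86 - 2*y
1/(G + n(-39)) = 1/(-5189/6975 + (86 - 2*(-39))) = 1/(-5189/6975 + (86 + 78)) = 1/(-5189/6975 + 164) = 1/(1138711/6975) = 6975/1138711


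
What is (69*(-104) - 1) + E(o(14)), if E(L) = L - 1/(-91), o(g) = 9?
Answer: -652287/91 ≈ -7168.0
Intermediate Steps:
E(L) = 1/91 + L (E(L) = L - 1*(-1/91) = L + 1/91 = 1/91 + L)
(69*(-104) - 1) + E(o(14)) = (69*(-104) - 1) + (1/91 + 9) = (-7176 - 1) + 820/91 = -7177 + 820/91 = -652287/91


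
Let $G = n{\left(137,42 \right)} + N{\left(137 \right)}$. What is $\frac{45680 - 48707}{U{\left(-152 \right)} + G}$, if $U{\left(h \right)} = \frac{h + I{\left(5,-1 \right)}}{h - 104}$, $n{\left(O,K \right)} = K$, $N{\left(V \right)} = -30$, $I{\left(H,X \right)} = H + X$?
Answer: $- \frac{193728}{805} \approx -240.66$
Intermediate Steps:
$U{\left(h \right)} = \frac{4 + h}{-104 + h}$ ($U{\left(h \right)} = \frac{h + \left(5 - 1\right)}{h - 104} = \frac{h + 4}{-104 + h} = \frac{4 + h}{-104 + h}$)
$G = 12$ ($G = 42 - 30 = 12$)
$\frac{45680 - 48707}{U{\left(-152 \right)} + G} = \frac{45680 - 48707}{\frac{4 - 152}{-104 - 152} + 12} = - \frac{3027}{\frac{1}{-256} \left(-148\right) + 12} = - \frac{3027}{\left(- \frac{1}{256}\right) \left(-148\right) + 12} = - \frac{3027}{\frac{37}{64} + 12} = - \frac{3027}{\frac{805}{64}} = \left(-3027\right) \frac{64}{805} = - \frac{193728}{805}$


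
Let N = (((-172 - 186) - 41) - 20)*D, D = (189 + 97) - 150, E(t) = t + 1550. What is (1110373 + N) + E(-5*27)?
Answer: 1054804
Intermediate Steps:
E(t) = 1550 + t
D = 136 (D = 286 - 150 = 136)
N = -56984 (N = (((-172 - 186) - 41) - 20)*136 = ((-358 - 41) - 20)*136 = (-399 - 20)*136 = -419*136 = -56984)
(1110373 + N) + E(-5*27) = (1110373 - 56984) + (1550 - 5*27) = 1053389 + (1550 - 135) = 1053389 + 1415 = 1054804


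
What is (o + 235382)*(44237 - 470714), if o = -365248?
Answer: 55384862082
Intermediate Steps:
(o + 235382)*(44237 - 470714) = (-365248 + 235382)*(44237 - 470714) = -129866*(-426477) = 55384862082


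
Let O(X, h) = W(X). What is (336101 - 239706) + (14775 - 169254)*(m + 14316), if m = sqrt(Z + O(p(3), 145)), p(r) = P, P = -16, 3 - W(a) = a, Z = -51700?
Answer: -2211424969 - 154479*I*sqrt(51681) ≈ -2.2114e+9 - 3.5118e+7*I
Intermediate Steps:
W(a) = 3 - a
p(r) = -16
O(X, h) = 3 - X
m = I*sqrt(51681) (m = sqrt(-51700 + (3 - 1*(-16))) = sqrt(-51700 + (3 + 16)) = sqrt(-51700 + 19) = sqrt(-51681) = I*sqrt(51681) ≈ 227.33*I)
(336101 - 239706) + (14775 - 169254)*(m + 14316) = (336101 - 239706) + (14775 - 169254)*(I*sqrt(51681) + 14316) = 96395 - 154479*(14316 + I*sqrt(51681)) = 96395 + (-2211521364 - 154479*I*sqrt(51681)) = -2211424969 - 154479*I*sqrt(51681)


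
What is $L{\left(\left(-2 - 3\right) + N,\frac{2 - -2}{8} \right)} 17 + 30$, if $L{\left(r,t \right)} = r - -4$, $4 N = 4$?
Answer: $30$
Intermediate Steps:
$N = 1$ ($N = \frac{1}{4} \cdot 4 = 1$)
$L{\left(r,t \right)} = 4 + r$ ($L{\left(r,t \right)} = r + 4 = 4 + r$)
$L{\left(\left(-2 - 3\right) + N,\frac{2 - -2}{8} \right)} 17 + 30 = \left(4 + \left(\left(-2 - 3\right) + 1\right)\right) 17 + 30 = \left(4 + \left(-5 + 1\right)\right) 17 + 30 = \left(4 - 4\right) 17 + 30 = 0 \cdot 17 + 30 = 0 + 30 = 30$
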